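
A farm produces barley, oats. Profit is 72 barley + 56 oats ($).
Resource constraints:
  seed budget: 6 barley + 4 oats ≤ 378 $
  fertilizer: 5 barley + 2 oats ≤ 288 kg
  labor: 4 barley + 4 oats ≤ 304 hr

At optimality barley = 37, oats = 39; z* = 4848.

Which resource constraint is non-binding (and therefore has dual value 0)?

fertilizer

seed budget: 378/378 (binding)
fertilizer: 263/288 (slack 25)
labor: 304/304 (binding)
By complementary slackness, a constraint with positive slack has shadow price 0 → fertilizer.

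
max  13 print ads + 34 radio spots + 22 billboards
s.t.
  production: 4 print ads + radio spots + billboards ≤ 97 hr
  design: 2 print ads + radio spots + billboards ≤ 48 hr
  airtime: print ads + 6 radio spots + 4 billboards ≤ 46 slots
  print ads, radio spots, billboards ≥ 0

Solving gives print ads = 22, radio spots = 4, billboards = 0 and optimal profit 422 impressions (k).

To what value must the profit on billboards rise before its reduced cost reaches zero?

24

At the optimum: production uses 92 of 97 (slack = 5); design uses 48 of 48 (binding); airtime uses 46 of 46 (binding).
Since production is not tight, its dual is 0.
The binding rows give the dual system: 2·y_design + 1·y_airtime = 13 and 1·y_design + 6·y_airtime = 34.
→ y_design = 4 and y_airtime = 5.
billboards enters the basis when its profit ≥ yᵀa₃ = 4·1 + 5·4 = 24.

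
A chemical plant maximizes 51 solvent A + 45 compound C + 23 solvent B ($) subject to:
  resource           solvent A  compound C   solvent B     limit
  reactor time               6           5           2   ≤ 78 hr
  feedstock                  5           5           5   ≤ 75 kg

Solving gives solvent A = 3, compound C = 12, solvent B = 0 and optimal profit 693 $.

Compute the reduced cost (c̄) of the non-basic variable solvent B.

-4

Check each constraint at x*: reactor time 78/78 (tight); feedstock 75/75 (tight).
The binding rows give the dual system: 6·y_reactor time + 5·y_feedstock = 51 and 5·y_reactor time + 5·y_feedstock = 45.
→ y_reactor time = 6 and y_feedstock = 3.
Reduced cost of solvent B: c₃ − yᵀa₃ = 23 − (6·2 + 3·5) = 23 − 27 = -4.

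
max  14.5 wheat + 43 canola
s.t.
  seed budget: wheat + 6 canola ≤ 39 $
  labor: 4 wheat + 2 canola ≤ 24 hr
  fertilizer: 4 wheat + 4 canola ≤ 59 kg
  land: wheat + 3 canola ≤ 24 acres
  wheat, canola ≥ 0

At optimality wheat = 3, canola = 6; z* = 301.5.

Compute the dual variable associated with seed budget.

At the optimum: seed budget uses 39 of 39 (binding); labor uses 24 of 24 (binding); fertilizer uses 36 of 59 (slack = 23); land uses 21 of 24 (slack = 3).
Slack constraints have shadow price 0 (complementary slackness).
Dual feasibility on the basic columns requires 1·y_seed budget + 4·y_labor = 14.5, 6·y_seed budget + 2·y_labor = 43.
→ y_seed budget = 6.5 and y_labor = 2.
Shadow price of seed budget = 6.5.

6.5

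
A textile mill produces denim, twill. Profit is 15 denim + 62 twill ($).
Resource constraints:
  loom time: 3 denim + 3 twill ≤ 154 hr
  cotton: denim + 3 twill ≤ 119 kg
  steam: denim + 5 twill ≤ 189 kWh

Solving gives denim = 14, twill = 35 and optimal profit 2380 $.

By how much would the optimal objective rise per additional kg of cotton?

6.5

Binding: cotton and steam. Non-binding: loom time (7 unused).
Slack constraints have shadow price 0 (complementary slackness).
The binding rows give the dual system: 1·y_cotton + 1·y_steam = 15 and 3·y_cotton + 5·y_steam = 62.
This yields shadow prices y_cotton = 6.5, y_steam = 8.5.
Shadow price of cotton = 6.5.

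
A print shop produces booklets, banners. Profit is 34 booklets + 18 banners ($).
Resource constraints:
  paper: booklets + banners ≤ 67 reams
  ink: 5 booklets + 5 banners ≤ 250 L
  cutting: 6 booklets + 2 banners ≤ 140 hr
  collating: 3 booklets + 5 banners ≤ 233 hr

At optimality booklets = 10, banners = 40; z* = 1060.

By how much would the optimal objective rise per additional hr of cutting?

4

Check each constraint at x*: paper 50/67 (slack 17); ink 250/250 (tight); cutting 140/140 (tight); collating 230/233 (slack 3).
Since paper, collating are not tight, their duals are 0.
From A_Bᵀ y = c: 5·y_ink + 6·y_cutting = 34; 5·y_ink + 2·y_cutting = 18.
This yields shadow prices y_ink = 2, y_cutting = 4.
Shadow price of cutting = 4.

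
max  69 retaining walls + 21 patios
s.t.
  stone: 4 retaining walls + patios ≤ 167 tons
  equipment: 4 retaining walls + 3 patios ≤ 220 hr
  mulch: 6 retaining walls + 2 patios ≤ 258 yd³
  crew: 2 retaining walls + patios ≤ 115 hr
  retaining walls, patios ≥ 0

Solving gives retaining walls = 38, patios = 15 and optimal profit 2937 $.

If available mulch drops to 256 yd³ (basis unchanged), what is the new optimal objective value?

Binding: stone and mulch. Non-binding: equipment (23 unused), crew (24 unused).
By complementary slackness, y = 0 for the non-binding constraints.
From A_Bᵀ y = c: 4·y_stone + 6·y_mulch = 69; 1·y_stone + 2·y_mulch = 21.
This yields shadow prices y_stone = 6, y_mulch = 7.5.
Δz = y_mulch·Δb = 7.5 × (-2) = -15, so new z* = 2937 − 15 = 2922.

2922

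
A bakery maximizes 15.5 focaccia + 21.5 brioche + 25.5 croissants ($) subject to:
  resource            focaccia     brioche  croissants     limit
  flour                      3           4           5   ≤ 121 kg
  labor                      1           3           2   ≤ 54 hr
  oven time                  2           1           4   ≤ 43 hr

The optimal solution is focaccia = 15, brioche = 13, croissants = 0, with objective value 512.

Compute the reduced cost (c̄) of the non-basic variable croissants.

-5.5

At the optimum: flour uses 97 of 121 (slack = 24); labor uses 54 of 54 (binding); oven time uses 43 of 43 (binding).
By complementary slackness, y = 0 for the non-binding constraint.
The binding rows give the dual system: 1·y_labor + 2·y_oven time = 15.5 and 3·y_labor + 1·y_oven time = 21.5.
This yields shadow prices y_labor = 5.5, y_oven time = 5.
Reduced cost of croissants: c₃ − yᵀa₃ = 25.5 − (5.5·2 + 5·4) = 25.5 − 31 = -5.5.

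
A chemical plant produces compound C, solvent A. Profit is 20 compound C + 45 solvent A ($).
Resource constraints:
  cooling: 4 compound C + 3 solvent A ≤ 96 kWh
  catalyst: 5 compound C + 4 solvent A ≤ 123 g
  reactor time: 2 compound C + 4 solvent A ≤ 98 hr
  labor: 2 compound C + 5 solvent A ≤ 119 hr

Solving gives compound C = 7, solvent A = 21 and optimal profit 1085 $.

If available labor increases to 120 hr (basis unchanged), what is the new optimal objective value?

1090

Check each constraint at x*: cooling 91/96 (slack 5); catalyst 119/123 (slack 4); reactor time 98/98 (tight); labor 119/119 (tight).
Since cooling, catalyst are not tight, their duals are 0.
The binding rows give the dual system: 2·y_reactor time + 2·y_labor = 20 and 4·y_reactor time + 5·y_labor = 45.
→ y_reactor time = 5 and y_labor = 5.
Δz = y_labor·Δb = 5 × (1) = 5, so new z* = 1085 + 5 = 1090.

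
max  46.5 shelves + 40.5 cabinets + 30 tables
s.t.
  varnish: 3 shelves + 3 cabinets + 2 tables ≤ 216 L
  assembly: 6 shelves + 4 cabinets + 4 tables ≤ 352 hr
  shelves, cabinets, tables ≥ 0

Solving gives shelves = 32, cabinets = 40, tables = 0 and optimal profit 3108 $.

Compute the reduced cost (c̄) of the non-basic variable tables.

-1

Check each constraint at x*: varnish 216/216 (tight); assembly 352/352 (tight).
Dual feasibility on the basic columns requires 3·y_varnish + 6·y_assembly = 46.5, 3·y_varnish + 4·y_assembly = 40.5.
→ y_varnish = 9.5 and y_assembly = 3.
Reduced cost of tables: c₃ − yᵀa₃ = 30 − (9.5·2 + 3·4) = 30 − 31 = -1.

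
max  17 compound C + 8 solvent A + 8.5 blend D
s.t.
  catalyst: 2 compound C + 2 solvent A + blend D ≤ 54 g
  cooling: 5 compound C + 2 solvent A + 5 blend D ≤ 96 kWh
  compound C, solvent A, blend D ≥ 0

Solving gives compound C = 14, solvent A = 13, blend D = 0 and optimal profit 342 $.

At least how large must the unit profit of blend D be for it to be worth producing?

16

Check each constraint at x*: catalyst 54/54 (tight); cooling 96/96 (tight).
The binding rows give the dual system: 2·y_catalyst + 5·y_cooling = 17 and 2·y_catalyst + 2·y_cooling = 8.
Solving: y_catalyst = 1, y_cooling = 3.
blend D enters the basis when its profit ≥ yᵀa₃ = 1·1 + 3·5 = 16.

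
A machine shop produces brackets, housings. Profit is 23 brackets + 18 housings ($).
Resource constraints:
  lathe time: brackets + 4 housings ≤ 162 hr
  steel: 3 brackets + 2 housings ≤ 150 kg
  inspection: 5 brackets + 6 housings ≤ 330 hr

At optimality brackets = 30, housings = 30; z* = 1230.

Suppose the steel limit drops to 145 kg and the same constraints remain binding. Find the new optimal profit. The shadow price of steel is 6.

1200

Δb = -5, so new z* = 1230 + (6)·(-5) = 1230 − 30 = 1200.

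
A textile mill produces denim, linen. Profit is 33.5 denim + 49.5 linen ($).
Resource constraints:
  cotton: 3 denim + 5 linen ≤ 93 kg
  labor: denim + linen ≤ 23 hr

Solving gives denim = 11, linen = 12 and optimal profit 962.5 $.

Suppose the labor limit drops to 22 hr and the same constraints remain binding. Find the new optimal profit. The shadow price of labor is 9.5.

Δb = -1, so new z* = 962.5 + (9.5)·(-1) = 962.5 − 9.5 = 953.

953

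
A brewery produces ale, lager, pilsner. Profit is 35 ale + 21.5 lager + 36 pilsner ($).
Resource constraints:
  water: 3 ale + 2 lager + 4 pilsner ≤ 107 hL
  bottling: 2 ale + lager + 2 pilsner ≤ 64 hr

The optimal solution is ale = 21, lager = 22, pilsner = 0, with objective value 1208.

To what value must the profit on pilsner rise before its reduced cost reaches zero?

Check each constraint at x*: water 107/107 (tight); bottling 64/64 (tight).
Dual feasibility on the basic columns requires 3·y_water + 2·y_bottling = 35, 2·y_water + 1·y_bottling = 21.5.
This yields shadow prices y_water = 8, y_bottling = 5.5.
pilsner enters the basis when its profit ≥ yᵀa₃ = 8·4 + 5.5·2 = 43.

43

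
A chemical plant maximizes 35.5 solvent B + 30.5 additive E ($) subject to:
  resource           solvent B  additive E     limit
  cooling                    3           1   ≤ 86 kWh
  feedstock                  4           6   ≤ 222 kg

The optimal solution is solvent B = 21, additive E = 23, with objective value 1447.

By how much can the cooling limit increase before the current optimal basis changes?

Binding constraints: cooling, feedstock. The basis is B = [[3,1],[4,6]] with det 14.
Per unit increase in cooling, x* moves by d = (0.4286, -0.2857).
The basis stays optimal until additive E reaches 0; allowable increase = 80.5 kWh.

80.5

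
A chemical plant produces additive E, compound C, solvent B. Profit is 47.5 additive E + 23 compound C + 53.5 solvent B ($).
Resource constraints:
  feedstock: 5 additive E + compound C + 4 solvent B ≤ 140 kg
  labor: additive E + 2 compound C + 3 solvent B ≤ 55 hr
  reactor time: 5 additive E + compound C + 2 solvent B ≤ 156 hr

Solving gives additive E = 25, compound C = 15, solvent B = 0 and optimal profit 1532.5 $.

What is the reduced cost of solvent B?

At the optimum: feedstock uses 140 of 140 (binding); labor uses 55 of 55 (binding); reactor time uses 140 of 156 (slack = 16).
Since reactor time is not tight, its dual is 0.
From A_Bᵀ y = c: 5·y_feedstock + 1·y_labor = 47.5; 1·y_feedstock + 2·y_labor = 23.
Solving: y_feedstock = 8, y_labor = 7.5.
Reduced cost of solvent B: c₃ − yᵀa₃ = 53.5 − (8·4 + 7.5·3) = 53.5 − 54.5 = -1.

-1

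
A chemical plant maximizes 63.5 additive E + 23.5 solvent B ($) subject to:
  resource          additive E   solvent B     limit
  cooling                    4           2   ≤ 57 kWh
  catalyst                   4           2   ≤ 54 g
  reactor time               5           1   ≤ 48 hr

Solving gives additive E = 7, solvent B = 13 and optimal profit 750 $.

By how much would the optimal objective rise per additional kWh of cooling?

At the optimum: cooling uses 54 of 57 (slack = 3); catalyst uses 54 of 54 (binding); reactor time uses 48 of 48 (binding).
Slack constraints have shadow price 0 (complementary slackness).
Dual feasibility on the basic columns requires 4·y_catalyst + 5·y_reactor time = 63.5, 2·y_catalyst + 1·y_reactor time = 23.5.
→ y_catalyst = 9 and y_reactor time = 5.5.
Shadow price of cooling = 0.

0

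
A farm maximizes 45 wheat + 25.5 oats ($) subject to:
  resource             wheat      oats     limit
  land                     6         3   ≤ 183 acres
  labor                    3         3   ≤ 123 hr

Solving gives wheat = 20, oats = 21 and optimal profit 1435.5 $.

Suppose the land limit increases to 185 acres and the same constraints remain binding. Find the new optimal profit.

1448.5

Check each constraint at x*: land 183/183 (tight); labor 123/123 (tight).
The binding rows give the dual system: 6·y_land + 3·y_labor = 45 and 3·y_land + 3·y_labor = 25.5.
→ y_land = 6.5 and y_labor = 2.
Δz = y_land·Δb = 6.5 × (2) = 13, so new z* = 1435.5 + 13 = 1448.5.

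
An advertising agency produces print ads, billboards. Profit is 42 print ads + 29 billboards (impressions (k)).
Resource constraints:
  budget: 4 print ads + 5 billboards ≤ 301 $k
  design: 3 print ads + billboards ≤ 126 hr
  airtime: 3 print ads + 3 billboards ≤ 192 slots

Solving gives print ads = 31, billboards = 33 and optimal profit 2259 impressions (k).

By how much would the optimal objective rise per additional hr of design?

At the optimum: budget uses 289 of 301 (slack = 12); design uses 126 of 126 (binding); airtime uses 192 of 192 (binding).
By complementary slackness, y = 0 for the non-binding constraint.
From A_Bᵀ y = c: 3·y_design + 3·y_airtime = 42; 1·y_design + 3·y_airtime = 29.
→ y_design = 6.5 and y_airtime = 7.5.
Shadow price of design = 6.5.

6.5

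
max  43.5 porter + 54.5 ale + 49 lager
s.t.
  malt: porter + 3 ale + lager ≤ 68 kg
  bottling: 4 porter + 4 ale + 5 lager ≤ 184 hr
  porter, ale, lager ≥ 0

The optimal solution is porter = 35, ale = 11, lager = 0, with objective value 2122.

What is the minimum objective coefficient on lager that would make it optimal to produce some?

Check each constraint at x*: malt 68/68 (tight); bottling 184/184 (tight).
The binding rows give the dual system: 1·y_malt + 4·y_bottling = 43.5 and 3·y_malt + 4·y_bottling = 54.5.
→ y_malt = 5.5 and y_bottling = 9.5.
lager enters the basis when its profit ≥ yᵀa₃ = 5.5·1 + 9.5·5 = 53.

53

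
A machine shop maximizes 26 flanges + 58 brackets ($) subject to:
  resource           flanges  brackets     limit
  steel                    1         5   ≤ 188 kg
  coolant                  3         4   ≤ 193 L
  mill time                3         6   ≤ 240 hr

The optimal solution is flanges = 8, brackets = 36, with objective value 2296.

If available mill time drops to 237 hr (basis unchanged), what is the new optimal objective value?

Check each constraint at x*: steel 188/188 (tight); coolant 168/193 (slack 25); mill time 240/240 (tight).
Slack constraints have shadow price 0 (complementary slackness).
Dual feasibility on the basic columns requires 1·y_steel + 3·y_mill time = 26, 5·y_steel + 6·y_mill time = 58.
Solving: y_steel = 2, y_mill time = 8.
Δz = y_mill time·Δb = 8 × (-3) = -24, so new z* = 2296 − 24 = 2272.

2272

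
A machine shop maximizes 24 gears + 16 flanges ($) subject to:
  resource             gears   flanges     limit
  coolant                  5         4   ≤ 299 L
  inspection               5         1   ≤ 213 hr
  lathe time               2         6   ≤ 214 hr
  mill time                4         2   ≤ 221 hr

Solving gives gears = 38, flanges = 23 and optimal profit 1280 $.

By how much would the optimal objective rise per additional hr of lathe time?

2

At the optimum: coolant uses 282 of 299 (slack = 17); inspection uses 213 of 213 (binding); lathe time uses 214 of 214 (binding); mill time uses 198 of 221 (slack = 23).
Slack constraints have shadow price 0 (complementary slackness).
Dual feasibility on the basic columns requires 5·y_inspection + 2·y_lathe time = 24, 1·y_inspection + 6·y_lathe time = 16.
Solving: y_inspection = 4, y_lathe time = 2.
Shadow price of lathe time = 2.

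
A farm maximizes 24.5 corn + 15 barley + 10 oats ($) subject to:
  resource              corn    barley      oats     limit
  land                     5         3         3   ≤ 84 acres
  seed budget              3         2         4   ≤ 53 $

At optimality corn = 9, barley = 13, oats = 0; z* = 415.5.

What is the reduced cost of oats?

-8

Check each constraint at x*: land 84/84 (tight); seed budget 53/53 (tight).
From A_Bᵀ y = c: 5·y_land + 3·y_seed budget = 24.5; 3·y_land + 2·y_seed budget = 15.
This yields shadow prices y_land = 4, y_seed budget = 1.5.
Reduced cost of oats: c₃ − yᵀa₃ = 10 − (4·3 + 1.5·4) = 10 − 18 = -8.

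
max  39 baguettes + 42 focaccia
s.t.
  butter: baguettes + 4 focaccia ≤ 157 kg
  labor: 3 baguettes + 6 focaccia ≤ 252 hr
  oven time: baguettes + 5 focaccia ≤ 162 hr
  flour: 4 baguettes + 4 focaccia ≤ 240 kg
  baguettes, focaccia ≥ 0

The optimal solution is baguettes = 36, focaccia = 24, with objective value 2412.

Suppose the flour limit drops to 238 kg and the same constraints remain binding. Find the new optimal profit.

At the optimum: butter uses 132 of 157 (slack = 25); labor uses 252 of 252 (binding); oven time uses 156 of 162 (slack = 6); flour uses 240 of 240 (binding).
Since butter, oven time are not tight, their duals are 0.
The binding rows give the dual system: 3·y_labor + 4·y_flour = 39 and 6·y_labor + 4·y_flour = 42.
→ y_labor = 1 and y_flour = 9.
Δz = y_flour·Δb = 9 × (-2) = -18, so new z* = 2412 − 18 = 2394.

2394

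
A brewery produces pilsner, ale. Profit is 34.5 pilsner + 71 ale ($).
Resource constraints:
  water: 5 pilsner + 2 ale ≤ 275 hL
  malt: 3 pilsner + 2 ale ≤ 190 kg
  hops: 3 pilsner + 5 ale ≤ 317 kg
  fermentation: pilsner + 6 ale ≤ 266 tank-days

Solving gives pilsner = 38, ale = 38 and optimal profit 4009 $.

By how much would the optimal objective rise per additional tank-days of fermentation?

9

At the optimum: water uses 266 of 275 (slack = 9); malt uses 190 of 190 (binding); hops uses 304 of 317 (slack = 13); fermentation uses 266 of 266 (binding).
By complementary slackness, y = 0 for the non-binding constraints.
From A_Bᵀ y = c: 3·y_malt + 1·y_fermentation = 34.5; 2·y_malt + 6·y_fermentation = 71.
→ y_malt = 8.5 and y_fermentation = 9.
Shadow price of fermentation = 9.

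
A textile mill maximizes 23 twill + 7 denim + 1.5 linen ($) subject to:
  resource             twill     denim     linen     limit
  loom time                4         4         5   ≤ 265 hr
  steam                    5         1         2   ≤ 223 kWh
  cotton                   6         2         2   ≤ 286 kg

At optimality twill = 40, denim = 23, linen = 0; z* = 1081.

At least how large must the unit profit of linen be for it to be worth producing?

Check each constraint at x*: loom time 252/265 (slack 13); steam 223/223 (tight); cotton 286/286 (tight).
Since loom time is not tight, its dual is 0.
From A_Bᵀ y = c: 5·y_steam + 6·y_cotton = 23; 1·y_steam + 2·y_cotton = 7.
This yields shadow prices y_steam = 1, y_cotton = 3.
linen enters the basis when its profit ≥ yᵀa₃ = 1·2 + 3·2 = 8.

8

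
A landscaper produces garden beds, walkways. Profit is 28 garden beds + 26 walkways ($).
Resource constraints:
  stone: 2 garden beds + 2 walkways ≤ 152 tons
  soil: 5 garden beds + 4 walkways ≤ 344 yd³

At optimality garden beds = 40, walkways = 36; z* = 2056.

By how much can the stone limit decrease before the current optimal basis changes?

Binding constraints: stone, soil. The basis is B = [[2,2],[5,4]] with det -2.
Per unit decrease in stone, x* moves by d = (2, -2.5).
The basis stays optimal until walkways reaches 0; allowable decrease = 14.4 tons.

14.4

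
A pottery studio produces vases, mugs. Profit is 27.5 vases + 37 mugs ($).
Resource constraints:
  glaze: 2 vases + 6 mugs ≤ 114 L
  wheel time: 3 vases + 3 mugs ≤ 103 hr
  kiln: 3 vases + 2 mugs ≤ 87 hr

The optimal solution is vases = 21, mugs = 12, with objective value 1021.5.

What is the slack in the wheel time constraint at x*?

wheel time used = 3·21 + 3·12 = 99; slack = 103 − 99 = 4.

4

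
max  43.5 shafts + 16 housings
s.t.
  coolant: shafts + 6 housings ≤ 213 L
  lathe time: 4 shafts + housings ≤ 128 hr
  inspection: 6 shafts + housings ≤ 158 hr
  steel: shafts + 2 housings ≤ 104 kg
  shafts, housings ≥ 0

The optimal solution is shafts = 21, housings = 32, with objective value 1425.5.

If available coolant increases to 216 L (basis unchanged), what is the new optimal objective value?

Binding: coolant and inspection. Non-binding: lathe time (12 unused), steel (19 unused).
By complementary slackness, y = 0 for the non-binding constraints.
Dual feasibility on the basic columns requires 1·y_coolant + 6·y_inspection = 43.5, 6·y_coolant + 1·y_inspection = 16.
→ y_coolant = 1.5 and y_inspection = 7.
Δz = y_coolant·Δb = 1.5 × (3) = 4.5, so new z* = 1425.5 + 4.5 = 1430.

1430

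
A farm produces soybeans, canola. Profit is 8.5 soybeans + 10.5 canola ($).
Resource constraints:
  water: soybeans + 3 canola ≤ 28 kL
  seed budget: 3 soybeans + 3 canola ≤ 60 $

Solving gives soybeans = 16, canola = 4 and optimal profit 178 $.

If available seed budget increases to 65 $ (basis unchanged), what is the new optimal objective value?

190.5

Both water and seed budget are binding at x*.
From A_Bᵀ y = c: 1·y_water + 3·y_seed budget = 8.5; 3·y_water + 3·y_seed budget = 10.5.
→ y_water = 1 and y_seed budget = 2.5.
Δz = y_seed budget·Δb = 2.5 × (5) = 12.5, so new z* = 178 + 12.5 = 190.5.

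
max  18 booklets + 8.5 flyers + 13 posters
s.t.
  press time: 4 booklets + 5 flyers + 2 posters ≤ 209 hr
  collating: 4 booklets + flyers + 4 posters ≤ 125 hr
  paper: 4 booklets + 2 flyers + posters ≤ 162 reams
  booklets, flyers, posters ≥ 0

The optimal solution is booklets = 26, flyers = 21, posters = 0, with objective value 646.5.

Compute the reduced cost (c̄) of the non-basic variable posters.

-3

At the optimum: press time uses 209 of 209 (binding); collating uses 125 of 125 (binding); paper uses 146 of 162 (slack = 16).
Slack constraints have shadow price 0 (complementary slackness).
The binding rows give the dual system: 4·y_press time + 4·y_collating = 18 and 5·y_press time + 1·y_collating = 8.5.
This yields shadow prices y_press time = 1, y_collating = 3.5.
Reduced cost of posters: c₃ − yᵀa₃ = 13 − (1·2 + 3.5·4) = 13 − 16 = -3.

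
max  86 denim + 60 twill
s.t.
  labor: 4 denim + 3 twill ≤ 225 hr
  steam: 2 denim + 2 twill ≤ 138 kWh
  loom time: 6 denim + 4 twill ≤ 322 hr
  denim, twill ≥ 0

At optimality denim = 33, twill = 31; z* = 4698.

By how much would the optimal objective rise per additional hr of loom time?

9

Binding: labor and loom time. Non-binding: steam (10 unused).
Slack constraints have shadow price 0 (complementary slackness).
From A_Bᵀ y = c: 4·y_labor + 6·y_loom time = 86; 3·y_labor + 4·y_loom time = 60.
This yields shadow prices y_labor = 8, y_loom time = 9.
Shadow price of loom time = 9.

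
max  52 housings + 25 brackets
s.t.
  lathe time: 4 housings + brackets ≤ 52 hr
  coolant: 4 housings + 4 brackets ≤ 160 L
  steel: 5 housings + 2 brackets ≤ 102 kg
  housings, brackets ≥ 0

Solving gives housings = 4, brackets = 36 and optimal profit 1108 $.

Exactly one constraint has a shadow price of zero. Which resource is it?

lathe time: 52/52 (binding)
coolant: 160/160 (binding)
steel: 92/102 (slack 10)
By complementary slackness, a constraint with positive slack has shadow price 0 → steel.

steel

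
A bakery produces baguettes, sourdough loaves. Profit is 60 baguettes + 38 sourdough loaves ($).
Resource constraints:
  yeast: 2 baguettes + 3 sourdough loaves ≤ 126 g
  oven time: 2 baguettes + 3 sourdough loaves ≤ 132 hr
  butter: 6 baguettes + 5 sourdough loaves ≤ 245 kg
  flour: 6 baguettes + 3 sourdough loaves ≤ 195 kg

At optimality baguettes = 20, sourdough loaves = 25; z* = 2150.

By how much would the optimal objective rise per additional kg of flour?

6

Binding: butter and flour. Non-binding: yeast (11 unused), oven time (17 unused).
Slack constraints have shadow price 0 (complementary slackness).
The binding rows give the dual system: 6·y_butter + 6·y_flour = 60 and 5·y_butter + 3·y_flour = 38.
Solving: y_butter = 4, y_flour = 6.
Shadow price of flour = 6.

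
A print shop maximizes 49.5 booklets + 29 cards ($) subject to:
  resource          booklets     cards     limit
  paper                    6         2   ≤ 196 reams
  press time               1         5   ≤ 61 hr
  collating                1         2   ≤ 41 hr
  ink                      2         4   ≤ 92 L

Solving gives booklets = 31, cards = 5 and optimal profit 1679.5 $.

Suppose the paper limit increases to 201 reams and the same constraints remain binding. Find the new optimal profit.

1714.5

Binding: paper and collating. Non-binding: press time (5 unused), ink (10 unused).
Slack constraints have shadow price 0 (complementary slackness).
The binding rows give the dual system: 6·y_paper + 1·y_collating = 49.5 and 2·y_paper + 2·y_collating = 29.
→ y_paper = 7 and y_collating = 7.5.
Δz = y_paper·Δb = 7 × (5) = 35, so new z* = 1679.5 + 35 = 1714.5.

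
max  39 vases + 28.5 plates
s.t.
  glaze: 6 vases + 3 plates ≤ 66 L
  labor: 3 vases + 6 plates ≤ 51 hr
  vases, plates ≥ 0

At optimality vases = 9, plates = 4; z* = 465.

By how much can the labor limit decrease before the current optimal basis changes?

Binding constraints: glaze, labor. The basis is B = [[6,3],[3,6]] with det 27.
Per unit decrease in labor, x* moves by d = (0.1111, -0.2222).
The basis stays optimal until plates reaches 0; allowable decrease = 18 hr.

18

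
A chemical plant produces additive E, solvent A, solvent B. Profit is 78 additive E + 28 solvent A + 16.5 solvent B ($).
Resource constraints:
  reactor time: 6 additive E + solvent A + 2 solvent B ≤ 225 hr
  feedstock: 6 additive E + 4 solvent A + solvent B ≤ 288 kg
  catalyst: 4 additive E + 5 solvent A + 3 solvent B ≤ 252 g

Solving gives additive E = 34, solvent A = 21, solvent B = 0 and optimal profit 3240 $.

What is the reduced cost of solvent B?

-4.5

At the optimum: reactor time uses 225 of 225 (binding); feedstock uses 288 of 288 (binding); catalyst uses 241 of 252 (slack = 11).
By complementary slackness, y = 0 for the non-binding constraint.
From A_Bᵀ y = c: 6·y_reactor time + 6·y_feedstock = 78; 1·y_reactor time + 4·y_feedstock = 28.
Solving: y_reactor time = 8, y_feedstock = 5.
Reduced cost of solvent B: c₃ − yᵀa₃ = 16.5 − (8·2 + 5·1) = 16.5 − 21 = -4.5.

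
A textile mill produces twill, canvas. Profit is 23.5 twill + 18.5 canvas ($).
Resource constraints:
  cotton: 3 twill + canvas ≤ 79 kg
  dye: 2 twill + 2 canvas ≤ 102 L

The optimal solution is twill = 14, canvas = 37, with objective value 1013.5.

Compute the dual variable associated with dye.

Both cotton and dye are binding at x*.
Dual feasibility on the basic columns requires 3·y_cotton + 2·y_dye = 23.5, 1·y_cotton + 2·y_dye = 18.5.
This yields shadow prices y_cotton = 2.5, y_dye = 8.
Shadow price of dye = 8.

8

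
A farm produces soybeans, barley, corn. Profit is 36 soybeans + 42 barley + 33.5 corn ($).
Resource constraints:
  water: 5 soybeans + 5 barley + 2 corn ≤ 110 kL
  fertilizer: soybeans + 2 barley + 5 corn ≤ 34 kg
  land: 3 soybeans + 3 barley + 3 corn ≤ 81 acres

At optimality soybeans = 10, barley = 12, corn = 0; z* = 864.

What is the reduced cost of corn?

At the optimum: water uses 110 of 110 (binding); fertilizer uses 34 of 34 (binding); land uses 66 of 81 (slack = 15).
Slack constraints have shadow price 0 (complementary slackness).
From A_Bᵀ y = c: 5·y_water + 1·y_fertilizer = 36; 5·y_water + 2·y_fertilizer = 42.
This yields shadow prices y_water = 6, y_fertilizer = 6.
Reduced cost of corn: c₃ − yᵀa₃ = 33.5 − (6·2 + 6·5) = 33.5 − 42 = -8.5.

-8.5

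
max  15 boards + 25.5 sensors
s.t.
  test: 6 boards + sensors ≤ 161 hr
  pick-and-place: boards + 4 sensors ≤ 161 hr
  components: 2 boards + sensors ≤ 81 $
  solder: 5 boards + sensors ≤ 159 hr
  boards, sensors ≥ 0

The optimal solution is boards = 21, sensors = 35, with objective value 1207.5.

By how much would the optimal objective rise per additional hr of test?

At the optimum: test uses 161 of 161 (binding); pick-and-place uses 161 of 161 (binding); components uses 77 of 81 (slack = 4); solder uses 140 of 159 (slack = 19).
Slack constraints have shadow price 0 (complementary slackness).
Dual feasibility on the basic columns requires 6·y_test + 1·y_pick-and-place = 15, 1·y_test + 4·y_pick-and-place = 25.5.
→ y_test = 1.5 and y_pick-and-place = 6.
Shadow price of test = 1.5.

1.5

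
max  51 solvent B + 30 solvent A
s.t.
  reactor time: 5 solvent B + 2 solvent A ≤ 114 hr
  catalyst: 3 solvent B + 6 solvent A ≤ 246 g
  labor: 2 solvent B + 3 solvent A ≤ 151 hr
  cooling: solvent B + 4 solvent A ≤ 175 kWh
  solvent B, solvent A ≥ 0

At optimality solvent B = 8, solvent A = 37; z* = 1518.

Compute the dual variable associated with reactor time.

At the optimum: reactor time uses 114 of 114 (binding); catalyst uses 246 of 246 (binding); labor uses 127 of 151 (slack = 24); cooling uses 156 of 175 (slack = 19).
By complementary slackness, y = 0 for the non-binding constraints.
The binding rows give the dual system: 5·y_reactor time + 3·y_catalyst = 51 and 2·y_reactor time + 6·y_catalyst = 30.
This yields shadow prices y_reactor time = 9, y_catalyst = 2.
Shadow price of reactor time = 9.

9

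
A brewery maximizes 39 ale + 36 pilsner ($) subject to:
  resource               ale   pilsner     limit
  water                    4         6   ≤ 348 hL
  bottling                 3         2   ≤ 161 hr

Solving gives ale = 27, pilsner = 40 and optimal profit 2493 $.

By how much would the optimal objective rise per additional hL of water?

Both water and bottling are binding at x*.
From A_Bᵀ y = c: 4·y_water + 3·y_bottling = 39; 6·y_water + 2·y_bottling = 36.
This yields shadow prices y_water = 3, y_bottling = 9.
Shadow price of water = 3.

3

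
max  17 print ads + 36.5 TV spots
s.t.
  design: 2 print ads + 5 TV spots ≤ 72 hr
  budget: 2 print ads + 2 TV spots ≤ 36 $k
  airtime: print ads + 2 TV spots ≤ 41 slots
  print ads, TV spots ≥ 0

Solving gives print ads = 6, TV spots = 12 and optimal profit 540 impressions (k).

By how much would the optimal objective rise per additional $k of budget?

2

Binding: design and budget. Non-binding: airtime (11 unused).
By complementary slackness, y = 0 for the non-binding constraint.
From A_Bᵀ y = c: 2·y_design + 2·y_budget = 17; 5·y_design + 2·y_budget = 36.5.
→ y_design = 6.5 and y_budget = 2.
Shadow price of budget = 2.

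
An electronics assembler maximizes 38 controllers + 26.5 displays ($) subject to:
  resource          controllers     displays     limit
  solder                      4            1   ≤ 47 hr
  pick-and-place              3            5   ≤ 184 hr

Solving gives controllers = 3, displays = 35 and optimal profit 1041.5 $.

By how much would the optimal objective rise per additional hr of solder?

6.5

Both solder and pick-and-place are binding at x*.
Dual feasibility on the basic columns requires 4·y_solder + 3·y_pick-and-place = 38, 1·y_solder + 5·y_pick-and-place = 26.5.
Solving: y_solder = 6.5, y_pick-and-place = 4.
Shadow price of solder = 6.5.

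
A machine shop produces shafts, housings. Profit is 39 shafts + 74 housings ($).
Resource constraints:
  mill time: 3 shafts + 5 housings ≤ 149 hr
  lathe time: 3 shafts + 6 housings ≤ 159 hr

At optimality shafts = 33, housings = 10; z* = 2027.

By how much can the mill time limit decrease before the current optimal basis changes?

Binding constraints: mill time, lathe time. The basis is B = [[3,5],[3,6]] with det 3.
Per unit decrease in mill time, x* moves by d = (-2, 1).
The basis stays optimal until shafts reaches 0; allowable decrease = 16.5 hr.

16.5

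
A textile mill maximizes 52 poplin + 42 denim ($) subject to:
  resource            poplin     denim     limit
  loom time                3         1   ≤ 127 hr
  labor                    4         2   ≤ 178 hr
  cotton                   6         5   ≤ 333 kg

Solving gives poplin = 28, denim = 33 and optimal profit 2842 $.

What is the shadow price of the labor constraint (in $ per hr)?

1

At the optimum: loom time uses 117 of 127 (slack = 10); labor uses 178 of 178 (binding); cotton uses 333 of 333 (binding).
Slack constraints have shadow price 0 (complementary slackness).
From A_Bᵀ y = c: 4·y_labor + 6·y_cotton = 52; 2·y_labor + 5·y_cotton = 42.
Solving: y_labor = 1, y_cotton = 8.
Shadow price of labor = 1.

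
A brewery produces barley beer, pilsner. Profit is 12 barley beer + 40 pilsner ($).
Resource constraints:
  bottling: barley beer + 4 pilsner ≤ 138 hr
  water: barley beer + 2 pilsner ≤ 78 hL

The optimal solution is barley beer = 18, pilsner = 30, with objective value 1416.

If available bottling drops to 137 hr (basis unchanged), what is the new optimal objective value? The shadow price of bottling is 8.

1408

Δb = -1, so new z* = 1416 + (8)·(-1) = 1416 − 8 = 1408.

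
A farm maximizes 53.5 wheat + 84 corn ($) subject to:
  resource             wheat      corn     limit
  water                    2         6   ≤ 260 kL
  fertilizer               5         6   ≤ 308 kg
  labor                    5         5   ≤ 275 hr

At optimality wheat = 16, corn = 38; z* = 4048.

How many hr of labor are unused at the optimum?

labor used = 5·16 + 5·38 = 270; slack = 275 − 270 = 5.

5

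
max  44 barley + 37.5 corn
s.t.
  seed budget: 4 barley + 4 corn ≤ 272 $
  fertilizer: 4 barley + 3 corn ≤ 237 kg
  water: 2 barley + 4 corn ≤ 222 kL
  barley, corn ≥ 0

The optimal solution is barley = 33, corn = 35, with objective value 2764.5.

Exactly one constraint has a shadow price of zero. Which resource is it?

water

seed budget: 272/272 (binding)
fertilizer: 237/237 (binding)
water: 206/222 (slack 16)
By complementary slackness, a constraint with positive slack has shadow price 0 → water.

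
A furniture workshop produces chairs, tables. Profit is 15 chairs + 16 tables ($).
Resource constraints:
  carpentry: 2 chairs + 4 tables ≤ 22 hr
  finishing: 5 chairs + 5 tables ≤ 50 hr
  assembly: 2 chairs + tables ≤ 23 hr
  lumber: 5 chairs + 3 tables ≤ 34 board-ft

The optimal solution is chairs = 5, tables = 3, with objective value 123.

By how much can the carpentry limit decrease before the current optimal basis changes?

8.4

Binding constraints: carpentry, lumber. The basis is B = [[2,4],[5,3]] with det -14.
Per unit decrease in carpentry, x* moves by d = (0.2143, -0.3571).
The basis stays optimal until tables reaches 0; allowable decrease = 8.4 hr.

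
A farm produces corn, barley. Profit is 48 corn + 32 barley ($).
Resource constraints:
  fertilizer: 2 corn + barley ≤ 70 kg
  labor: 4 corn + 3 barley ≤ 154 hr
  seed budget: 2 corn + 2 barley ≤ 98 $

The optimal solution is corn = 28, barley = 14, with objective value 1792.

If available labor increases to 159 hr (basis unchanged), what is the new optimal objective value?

Binding: fertilizer and labor. Non-binding: seed budget (14 unused).
Slack constraints have shadow price 0 (complementary slackness).
From A_Bᵀ y = c: 2·y_fertilizer + 4·y_labor = 48; 1·y_fertilizer + 3·y_labor = 32.
→ y_fertilizer = 8 and y_labor = 8.
Δz = y_labor·Δb = 8 × (5) = 40, so new z* = 1792 + 40 = 1832.

1832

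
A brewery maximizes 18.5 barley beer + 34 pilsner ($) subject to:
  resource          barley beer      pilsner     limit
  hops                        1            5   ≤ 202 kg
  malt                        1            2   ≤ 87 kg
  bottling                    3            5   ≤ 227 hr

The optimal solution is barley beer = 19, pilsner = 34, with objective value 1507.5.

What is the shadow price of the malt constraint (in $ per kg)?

Check each constraint at x*: hops 189/202 (slack 13); malt 87/87 (tight); bottling 227/227 (tight).
Slack constraints have shadow price 0 (complementary slackness).
Dual feasibility on the basic columns requires 1·y_malt + 3·y_bottling = 18.5, 2·y_malt + 5·y_bottling = 34.
→ y_malt = 9.5 and y_bottling = 3.
Shadow price of malt = 9.5.

9.5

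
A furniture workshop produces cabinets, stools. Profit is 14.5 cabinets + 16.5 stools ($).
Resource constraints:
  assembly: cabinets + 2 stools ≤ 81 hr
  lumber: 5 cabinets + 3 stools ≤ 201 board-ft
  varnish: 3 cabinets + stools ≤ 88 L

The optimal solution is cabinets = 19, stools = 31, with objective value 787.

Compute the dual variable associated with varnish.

2.5

Check each constraint at x*: assembly 81/81 (tight); lumber 188/201 (slack 13); varnish 88/88 (tight).
Since lumber is not tight, its dual is 0.
Dual feasibility on the basic columns requires 1·y_assembly + 3·y_varnish = 14.5, 2·y_assembly + 1·y_varnish = 16.5.
Solving: y_assembly = 7, y_varnish = 2.5.
Shadow price of varnish = 2.5.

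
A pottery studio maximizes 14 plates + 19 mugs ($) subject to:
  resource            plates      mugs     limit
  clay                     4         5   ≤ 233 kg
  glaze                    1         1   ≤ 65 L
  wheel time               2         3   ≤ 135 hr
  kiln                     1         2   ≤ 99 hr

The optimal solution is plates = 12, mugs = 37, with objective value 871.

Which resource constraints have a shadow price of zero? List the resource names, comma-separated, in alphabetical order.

glaze, kiln

clay: 233/233 (binding)
glaze: 49/65 (slack 16)
wheel time: 135/135 (binding)
kiln: 86/99 (slack 13)
By complementary slackness, a constraint with positive slack has shadow price 0 → glaze, kiln.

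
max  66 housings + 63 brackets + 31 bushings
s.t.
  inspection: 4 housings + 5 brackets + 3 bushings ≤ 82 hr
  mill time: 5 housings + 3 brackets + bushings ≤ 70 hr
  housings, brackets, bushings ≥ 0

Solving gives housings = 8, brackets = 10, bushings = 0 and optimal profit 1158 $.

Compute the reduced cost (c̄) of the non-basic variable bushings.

-2

Both inspection and mill time are binding at x*.
Dual feasibility on the basic columns requires 4·y_inspection + 5·y_mill time = 66, 5·y_inspection + 3·y_mill time = 63.
Solving: y_inspection = 9, y_mill time = 6.
Reduced cost of bushings: c₃ − yᵀa₃ = 31 − (9·3 + 6·1) = 31 − 33 = -2.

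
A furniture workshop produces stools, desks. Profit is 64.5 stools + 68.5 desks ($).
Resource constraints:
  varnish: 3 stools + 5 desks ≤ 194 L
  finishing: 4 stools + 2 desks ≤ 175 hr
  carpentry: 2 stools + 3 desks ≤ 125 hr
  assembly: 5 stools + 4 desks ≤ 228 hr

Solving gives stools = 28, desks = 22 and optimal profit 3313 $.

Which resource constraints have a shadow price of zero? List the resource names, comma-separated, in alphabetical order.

varnish: 194/194 (binding)
finishing: 156/175 (slack 19)
carpentry: 122/125 (slack 3)
assembly: 228/228 (binding)
By complementary slackness, a constraint with positive slack has shadow price 0 → carpentry, finishing.

carpentry, finishing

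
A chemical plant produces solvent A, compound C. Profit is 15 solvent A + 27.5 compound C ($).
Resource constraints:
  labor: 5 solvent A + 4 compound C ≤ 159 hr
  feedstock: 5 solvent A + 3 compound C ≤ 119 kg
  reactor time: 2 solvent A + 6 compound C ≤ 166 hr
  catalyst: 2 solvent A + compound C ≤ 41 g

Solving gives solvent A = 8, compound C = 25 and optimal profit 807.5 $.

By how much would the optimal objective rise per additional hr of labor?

At the optimum: labor uses 140 of 159 (slack = 19); feedstock uses 115 of 119 (slack = 4); reactor time uses 166 of 166 (binding); catalyst uses 41 of 41 (binding).
By complementary slackness, y = 0 for the non-binding constraints.
Dual feasibility on the basic columns requires 2·y_reactor time + 2·y_catalyst = 15, 6·y_reactor time + 1·y_catalyst = 27.5.
This yields shadow prices y_reactor time = 4, y_catalyst = 3.5.
Shadow price of labor = 0.

0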